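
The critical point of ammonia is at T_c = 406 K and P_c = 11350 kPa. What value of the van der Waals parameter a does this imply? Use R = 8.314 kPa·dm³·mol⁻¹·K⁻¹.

a ≈ 423.5 kPa·dm⁶/mol²

From T_c = 8a/(27Rb) and P_c = a/(27b²): a = 27 R² T_c²/(64 P_c).
a = 27×(8.314)²×(406)²/(64×11350) = 307635090/726400 = 423.5 kPa·dm⁶/mol²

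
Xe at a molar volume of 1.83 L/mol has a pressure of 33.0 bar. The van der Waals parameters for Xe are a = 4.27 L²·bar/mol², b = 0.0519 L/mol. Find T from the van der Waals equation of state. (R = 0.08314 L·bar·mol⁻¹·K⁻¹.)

T = (P + a/V_m²)(V_m − b)/R
P + a/V_m² = 33.0 + 4.27/(1.83)² = 34.275 bar
V_m − b = 1.83 − 0.0519 = 1.7781 L/mol
T = (34.275)(1.7781)/0.08314 = 733.0 K

T ≈ 733.0 K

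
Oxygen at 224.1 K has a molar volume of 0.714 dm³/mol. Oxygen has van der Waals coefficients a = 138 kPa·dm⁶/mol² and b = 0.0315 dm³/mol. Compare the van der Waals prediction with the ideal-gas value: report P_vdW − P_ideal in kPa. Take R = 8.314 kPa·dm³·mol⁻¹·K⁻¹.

ΔP ≈ -150.3 kPa

Ideal: P_ideal = RT/V_m = (8.314)(224.1)/0.714 = 2609.48 kPa
vdW: P = RT/(V_m − b) − a/V_m² = 1863.17/0.682500 − 138/0.509796 = 2729.92 − 270.697 = 2459.22 kPa
ΔP = 2459.22 − 2609.48 = -150.3 kPa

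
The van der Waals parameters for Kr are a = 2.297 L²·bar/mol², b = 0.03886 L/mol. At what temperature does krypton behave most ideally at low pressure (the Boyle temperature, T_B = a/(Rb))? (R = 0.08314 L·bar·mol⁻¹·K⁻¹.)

T_B ≈ 711.0 K

For a van der Waals gas the second virial coefficient B₂ = b − a/(RT) vanishes at T_B = a/(Rb).
T_B = 2.297/(0.08314×0.03886) = 2.297/0.0032308 = 711.0 K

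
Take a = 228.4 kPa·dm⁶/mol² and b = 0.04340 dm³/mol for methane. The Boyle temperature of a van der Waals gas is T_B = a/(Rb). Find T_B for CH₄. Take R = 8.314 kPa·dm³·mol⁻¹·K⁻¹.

For a van der Waals gas the second virial coefficient B₂ = b − a/(RT) vanishes at T_B = a/(Rb).
T_B = 228.4/(8.314×0.04340) = 228.4/0.36083 = 633.0 K

T_B ≈ 633.0 K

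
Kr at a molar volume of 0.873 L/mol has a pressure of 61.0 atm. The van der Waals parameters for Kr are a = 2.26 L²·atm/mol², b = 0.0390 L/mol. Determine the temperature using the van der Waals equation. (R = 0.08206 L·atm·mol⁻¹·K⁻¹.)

T ≈ 650.1 K

T = (P + a/V_m²)(V_m − b)/R
P + a/V_m² = 61.0 + 2.26/(0.873)² = 63.965 atm
V_m − b = 0.873 − 0.0390 = 0.83400 L/mol
T = (63.965)(0.83400)/0.08206 = 650.1 K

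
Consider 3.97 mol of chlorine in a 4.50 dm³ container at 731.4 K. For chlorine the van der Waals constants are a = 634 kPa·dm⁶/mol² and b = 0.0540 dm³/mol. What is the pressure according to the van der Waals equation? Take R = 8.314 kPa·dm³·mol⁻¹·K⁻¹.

P = nRT/(V − nb) − a n²/V²
nRT/(V − nb) = (3.97)(8.314)(731.4)/(4.50 − 3.97×0.0540) = 24141/4.2856 = 5633.1 kPa
a n²/V² = (634)(3.97)²/(4.50)² = 493.45 kPa
P = 5633.1 − 493.45 = 5140 kPa

P ≈ 5140 kPa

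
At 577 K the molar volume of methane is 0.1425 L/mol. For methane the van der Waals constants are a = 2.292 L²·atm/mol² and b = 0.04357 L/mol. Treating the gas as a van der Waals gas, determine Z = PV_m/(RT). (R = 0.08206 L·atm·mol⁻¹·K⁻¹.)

P = RT/(V_m − b) − a/V_m² = (0.08206)(577)/(0.1425 − 0.04357) − 2.292/(0.1425)²
  = 47.349/0.098930 − 112.87 = 478.61 − 112.87 = 365.74 atm
Z = PV_m/(RT) = (365.74)(0.1425)/((0.08206)(577)) = 52.118/47.349 = 1.101

Z ≈ 1.101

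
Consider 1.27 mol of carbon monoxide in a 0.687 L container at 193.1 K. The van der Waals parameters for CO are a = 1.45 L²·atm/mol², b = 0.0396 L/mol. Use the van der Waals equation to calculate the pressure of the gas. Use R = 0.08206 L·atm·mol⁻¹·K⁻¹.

P ≈ 26.65 atm

P = nRT/(V − nb) − a n²/V²
nRT/(V − nb) = (1.27)(0.08206)(193.1)/(0.687 − 1.27×0.0396) = 20.124/0.63671 = 31.606 atm
a n²/V² = (1.45)(1.27)²/(0.687)² = 4.9552 atm
P = 31.606 − 4.9552 = 26.65 atm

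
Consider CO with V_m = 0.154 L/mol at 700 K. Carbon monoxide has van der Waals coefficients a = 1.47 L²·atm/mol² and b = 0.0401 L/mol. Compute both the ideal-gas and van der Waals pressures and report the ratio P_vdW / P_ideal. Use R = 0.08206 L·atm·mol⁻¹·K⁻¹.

Ideal: P_ideal = RT/V_m = (0.08206)(700)/0.154 = 373.000 atm
vdW: P = RT/(V_m − b) − a/V_m² = 57.4420/0.113900 − 1.47/0.0237160 = 504.320 − 61.9835 = 442.337 atm
Ratio = 442.337/373.000 = 1.186

P_vdW / P_ideal ≈ 1.186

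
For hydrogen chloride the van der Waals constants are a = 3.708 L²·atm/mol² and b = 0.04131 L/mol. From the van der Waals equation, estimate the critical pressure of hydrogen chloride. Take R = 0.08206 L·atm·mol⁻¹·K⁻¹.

For a van der Waals gas, P_c = a/(27b²).
P_c = 3.708/(27×(0.04131)²) = 3.708/0.046076 = 80.48 atm

P_c ≈ 80.48 atm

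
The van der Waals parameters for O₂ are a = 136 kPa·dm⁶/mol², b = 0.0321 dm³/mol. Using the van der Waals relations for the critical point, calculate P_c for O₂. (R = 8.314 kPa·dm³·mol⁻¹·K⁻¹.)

P_c ≈ 4888 kPa

For a van der Waals gas, P_c = a/(27b²).
P_c = 136/(27×(0.0321)²) = 136/0.027821 = 4888 kPa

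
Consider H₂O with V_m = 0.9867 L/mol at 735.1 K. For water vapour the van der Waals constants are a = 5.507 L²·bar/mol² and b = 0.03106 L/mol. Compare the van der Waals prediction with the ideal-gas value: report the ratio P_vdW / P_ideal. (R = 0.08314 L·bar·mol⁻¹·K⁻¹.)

P_vdW / P_ideal ≈ 0.9412

Ideal: P_ideal = RT/V_m = (0.08314)(735.1)/0.9867 = 61.9400 bar
vdW: P = RT/(V_m − b) − a/V_m² = 61.1162/0.955640 − 5.507/0.973577 = 63.9532 − 5.65646 = 58.2967 bar
Ratio = 58.2967/61.9400 = 0.9412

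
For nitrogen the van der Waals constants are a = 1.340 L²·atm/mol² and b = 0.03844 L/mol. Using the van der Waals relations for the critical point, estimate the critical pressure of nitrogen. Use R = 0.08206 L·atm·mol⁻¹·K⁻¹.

For a van der Waals gas, P_c = a/(27b²).
P_c = 1.340/(27×(0.03844)²) = 1.340/0.039896 = 33.59 atm

P_c ≈ 33.59 atm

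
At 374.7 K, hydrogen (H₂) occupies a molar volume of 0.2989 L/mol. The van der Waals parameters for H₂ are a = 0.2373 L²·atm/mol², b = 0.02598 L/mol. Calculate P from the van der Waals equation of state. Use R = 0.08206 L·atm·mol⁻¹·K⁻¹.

P = RT/(V_m − b) − a/V_m²
RT/(V_m − b) = (0.08206)(374.7)/(0.2989 − 0.02598) = 30.748/0.27292 = 112.66 atm
a/V_m² = 0.2373/(0.2989)² = 2.6561 atm
P = 112.66 − 2.6561 = 110.0 atm

P ≈ 110.0 atm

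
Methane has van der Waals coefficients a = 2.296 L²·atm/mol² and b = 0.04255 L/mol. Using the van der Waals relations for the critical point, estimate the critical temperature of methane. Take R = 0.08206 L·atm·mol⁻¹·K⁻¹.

For a van der Waals gas, T_c = 8a/(27Rb).
T_c = 8×2.296/(27×0.08206×0.04255) = 18.368/0.094275 = 194.8 K

T_c ≈ 194.8 K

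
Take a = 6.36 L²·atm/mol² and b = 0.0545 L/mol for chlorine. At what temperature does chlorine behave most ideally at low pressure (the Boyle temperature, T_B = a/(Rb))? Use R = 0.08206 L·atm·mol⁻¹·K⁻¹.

T_B ≈ 1422 K

For a van der Waals gas the second virial coefficient B₂ = b − a/(RT) vanishes at T_B = a/(Rb).
T_B = 6.36/(0.08206×0.0545) = 6.36/0.0044723 = 1422 K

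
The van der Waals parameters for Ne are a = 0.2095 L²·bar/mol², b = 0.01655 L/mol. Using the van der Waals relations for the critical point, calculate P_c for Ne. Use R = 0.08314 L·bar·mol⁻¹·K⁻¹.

P_c ≈ 28.33 bar

For a van der Waals gas, P_c = a/(27b²).
P_c = 0.2095/(27×(0.01655)²) = 0.2095/0.0073954 = 28.33 bar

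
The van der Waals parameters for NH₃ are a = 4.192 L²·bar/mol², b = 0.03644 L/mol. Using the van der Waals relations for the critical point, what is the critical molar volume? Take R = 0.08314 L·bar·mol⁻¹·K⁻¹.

V_m,c ≈ 0.1093 L/mol

For a van der Waals gas, V_m,c = 3b.
V_m,c = 3×0.03644 = 0.1093 L/mol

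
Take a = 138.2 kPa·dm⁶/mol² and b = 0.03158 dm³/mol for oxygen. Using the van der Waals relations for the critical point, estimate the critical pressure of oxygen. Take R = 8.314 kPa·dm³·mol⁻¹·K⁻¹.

For a van der Waals gas, P_c = a/(27b²).
P_c = 138.2/(27×(0.03158)²) = 138.2/0.026927 = 5132 kPa

P_c ≈ 5132 kPa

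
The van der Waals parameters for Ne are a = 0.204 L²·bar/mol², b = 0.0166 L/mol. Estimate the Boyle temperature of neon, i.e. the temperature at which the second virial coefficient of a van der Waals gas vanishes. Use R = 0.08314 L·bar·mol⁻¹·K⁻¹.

For a van der Waals gas the second virial coefficient B₂ = b − a/(RT) vanishes at T_B = a/(Rb).
T_B = 0.204/(0.08314×0.0166) = 0.204/0.0013801 = 147.8 K

T_B ≈ 147.8 K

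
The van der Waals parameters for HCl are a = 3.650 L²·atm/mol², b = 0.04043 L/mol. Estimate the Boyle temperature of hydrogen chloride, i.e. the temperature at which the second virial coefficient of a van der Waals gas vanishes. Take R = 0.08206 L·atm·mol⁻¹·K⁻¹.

For a van der Waals gas the second virial coefficient B₂ = b − a/(RT) vanishes at T_B = a/(Rb).
T_B = 3.650/(0.08206×0.04043) = 3.650/0.0033177 = 1100 K

T_B ≈ 1100 K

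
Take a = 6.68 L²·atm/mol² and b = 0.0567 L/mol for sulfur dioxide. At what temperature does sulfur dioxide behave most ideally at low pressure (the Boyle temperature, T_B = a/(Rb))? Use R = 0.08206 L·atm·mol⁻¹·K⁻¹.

T_B ≈ 1436 K

For a van der Waals gas the second virial coefficient B₂ = b − a/(RT) vanishes at T_B = a/(Rb).
T_B = 6.68/(0.08206×0.0567) = 6.68/0.0046528 = 1436 K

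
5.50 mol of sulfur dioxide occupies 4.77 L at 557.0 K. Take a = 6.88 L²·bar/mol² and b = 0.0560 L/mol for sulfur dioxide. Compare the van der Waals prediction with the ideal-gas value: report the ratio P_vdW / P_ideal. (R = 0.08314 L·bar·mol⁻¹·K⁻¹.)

Ideal: P_ideal = nRT/V = (5.50)(0.08314)(557.0)/4.77 = 53.3961 bar
vdW: P = nRT/(V − nb) − a n²/V² = 254.699/4.46200 − 208.120/22.7529 = 57.0818 − 9.14697 = 47.9348 bar
Ratio = 47.9348/53.3961 = 0.8977

P_vdW / P_ideal ≈ 0.8977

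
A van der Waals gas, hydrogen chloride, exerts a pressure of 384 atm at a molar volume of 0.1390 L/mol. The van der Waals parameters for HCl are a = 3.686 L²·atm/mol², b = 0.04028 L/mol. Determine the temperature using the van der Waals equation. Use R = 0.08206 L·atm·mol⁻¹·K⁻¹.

T ≈ 691.5 K

T = (P + a/V_m²)(V_m − b)/R
P + a/V_m² = 384 + 3.686/(0.1390)² = 574.78 atm
V_m − b = 0.1390 − 0.04028 = 0.098720 L/mol
T = (574.78)(0.098720)/0.08206 = 691.5 K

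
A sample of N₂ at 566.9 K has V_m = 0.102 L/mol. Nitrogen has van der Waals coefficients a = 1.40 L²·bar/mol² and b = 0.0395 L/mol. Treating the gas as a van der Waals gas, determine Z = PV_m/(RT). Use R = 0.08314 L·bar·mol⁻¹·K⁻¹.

Z ≈ 1.341

P = RT/(V_m − b) − a/V_m² = (0.08314)(566.9)/(0.102 − 0.0395) − 1.40/(0.102)²
  = 47.132/0.062500 − 134.56 = 754.11 − 134.56 = 619.55 bar
Z = PV_m/(RT) = (619.55)(0.102)/((0.08314)(566.9)) = 63.194/47.132 = 1.341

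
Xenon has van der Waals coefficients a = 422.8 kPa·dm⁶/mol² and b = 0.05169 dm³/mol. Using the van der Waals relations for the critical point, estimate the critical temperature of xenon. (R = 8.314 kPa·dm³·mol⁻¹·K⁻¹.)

For a van der Waals gas, T_c = 8a/(27Rb).
T_c = 8×422.8/(27×8.314×0.05169) = 3382.4/11.603 = 291.5 K

T_c ≈ 291.5 K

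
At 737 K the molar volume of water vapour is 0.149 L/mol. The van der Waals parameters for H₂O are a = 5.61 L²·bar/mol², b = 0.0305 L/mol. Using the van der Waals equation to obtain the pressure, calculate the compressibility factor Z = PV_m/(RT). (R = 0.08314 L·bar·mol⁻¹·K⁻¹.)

Z ≈ 0.6429

P = RT/(V_m − b) − a/V_m² = (0.08314)(737)/(0.149 − 0.0305) − 5.61/(0.149)²
  = 61.274/0.11850 − 252.69 = 517.08 − 252.69 = 264.39 bar
Z = PV_m/(RT) = (264.39)(0.149)/((0.08314)(737)) = 39.394/61.274 = 0.6429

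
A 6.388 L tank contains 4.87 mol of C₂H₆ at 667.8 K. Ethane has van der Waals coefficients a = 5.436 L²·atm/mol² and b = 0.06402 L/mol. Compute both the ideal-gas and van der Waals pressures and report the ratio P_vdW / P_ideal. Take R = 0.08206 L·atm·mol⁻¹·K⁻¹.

Ideal: P_ideal = nRT/V = (4.87)(0.08206)(667.8)/6.388 = 41.7775 atm
vdW: P = nRT/(V − nb) − a n²/V² = 266.874/6.07622 − 128.925/40.8065 = 43.9211 − 3.15942 = 40.7617 atm
Ratio = 40.7617/41.7775 = 0.9757

P_vdW / P_ideal ≈ 0.9757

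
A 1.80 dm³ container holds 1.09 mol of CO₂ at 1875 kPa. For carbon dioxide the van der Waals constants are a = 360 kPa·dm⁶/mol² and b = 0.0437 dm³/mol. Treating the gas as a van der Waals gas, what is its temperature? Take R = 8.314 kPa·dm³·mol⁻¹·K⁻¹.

T = (P + a n²/V²)(V − nb)/(nR)
P + a n²/V² = 1875 + (360)(1.09)²/(1.80)² = 2007.0 kPa
V − nb = 1.80 − (1.09)(0.0437) = 1.7524 dm³
T = (2007.0)(1.7524)/((1.09)(8.314)) = 388.1 K

T ≈ 388.1 K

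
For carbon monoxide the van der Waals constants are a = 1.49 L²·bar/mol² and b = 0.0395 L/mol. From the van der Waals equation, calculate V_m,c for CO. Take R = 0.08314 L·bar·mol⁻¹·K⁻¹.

V_m,c ≈ 0.1185 L/mol

For a van der Waals gas, V_m,c = 3b.
V_m,c = 3×0.0395 = 0.1185 L/mol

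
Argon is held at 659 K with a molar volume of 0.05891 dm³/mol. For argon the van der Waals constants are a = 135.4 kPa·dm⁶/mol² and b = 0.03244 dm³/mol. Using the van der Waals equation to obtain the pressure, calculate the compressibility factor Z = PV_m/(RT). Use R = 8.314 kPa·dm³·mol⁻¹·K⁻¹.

P = RT/(V_m − b) − a/V_m² = (8.314)(659)/(0.05891 − 0.03244) − 135.4/(0.05891)²
  = 5478.9/0.026470 − 39016 = 206985 − 39016 = 167969 kPa
Z = PV_m/(RT) = (167969)(0.05891)/((8.314)(659)) = 9895.1/5478.9 = 1.806

Z ≈ 1.806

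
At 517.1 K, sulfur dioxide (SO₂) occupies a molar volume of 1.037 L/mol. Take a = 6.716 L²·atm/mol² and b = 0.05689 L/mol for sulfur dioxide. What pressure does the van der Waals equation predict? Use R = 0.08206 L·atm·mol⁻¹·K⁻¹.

P = RT/(V_m − b) − a/V_m²
RT/(V_m − b) = (0.08206)(517.1)/(1.037 − 0.05689) = 42.433/0.98011 = 43.294 atm
a/V_m² = 6.716/(1.037)² = 6.2453 atm
P = 43.294 − 6.2453 = 37.05 atm

P ≈ 37.05 atm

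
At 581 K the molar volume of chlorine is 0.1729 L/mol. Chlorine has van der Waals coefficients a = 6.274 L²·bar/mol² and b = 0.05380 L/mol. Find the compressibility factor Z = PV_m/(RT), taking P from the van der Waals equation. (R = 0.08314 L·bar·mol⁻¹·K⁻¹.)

P = RT/(V_m − b) − a/V_m² = (0.08314)(581)/(0.1729 − 0.05380) − 6.274/(0.1729)²
  = 48.304/0.11910 − 209.87 = 405.58 − 209.87 = 195.71 bar
Z = PV_m/(RT) = (195.71)(0.1729)/((0.08314)(581)) = 33.838/48.304 = 0.7005

Z ≈ 0.7005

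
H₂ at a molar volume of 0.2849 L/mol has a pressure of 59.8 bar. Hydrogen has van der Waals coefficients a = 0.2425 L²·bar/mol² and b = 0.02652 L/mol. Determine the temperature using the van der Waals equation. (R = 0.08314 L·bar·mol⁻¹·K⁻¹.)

T = (P + a/V_m²)(V_m − b)/R
P + a/V_m² = 59.8 + 0.2425/(0.2849)² = 62.788 bar
V_m − b = 0.2849 − 0.02652 = 0.25838 L/mol
T = (62.788)(0.25838)/0.08314 = 195.1 K

T ≈ 195.1 K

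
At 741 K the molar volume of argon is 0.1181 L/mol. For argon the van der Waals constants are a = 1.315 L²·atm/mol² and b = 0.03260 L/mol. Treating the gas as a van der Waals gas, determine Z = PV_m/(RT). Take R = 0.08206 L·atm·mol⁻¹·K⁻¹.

Z ≈ 1.198

P = RT/(V_m − b) − a/V_m² = (0.08206)(741)/(0.1181 − 0.03260) − 1.315/(0.1181)²
  = 60.806/0.085500 − 94.281 = 711.18 − 94.281 = 616.90 atm
Z = PV_m/(RT) = (616.90)(0.1181)/((0.08206)(741)) = 72.856/60.806 = 1.198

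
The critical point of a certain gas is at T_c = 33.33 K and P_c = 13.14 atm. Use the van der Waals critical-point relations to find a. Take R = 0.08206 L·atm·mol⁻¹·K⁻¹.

From T_c = 8a/(27Rb) and P_c = a/(27b²): a = 27 R² T_c²/(64 P_c).
a = 27×(0.08206)²×(33.33)²/(64×13.14) = 201.97/840.96 = 0.2402 L²·atm/mol²

a ≈ 0.2402 L²·atm/mol²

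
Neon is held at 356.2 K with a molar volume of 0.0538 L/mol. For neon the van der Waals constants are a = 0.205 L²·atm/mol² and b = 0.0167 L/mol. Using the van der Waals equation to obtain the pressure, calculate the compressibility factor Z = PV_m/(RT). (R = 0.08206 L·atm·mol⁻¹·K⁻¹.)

P = RT/(V_m − b) − a/V_m² = (0.08206)(356.2)/(0.0538 − 0.0167) − 0.205/(0.0538)²
  = 29.230/0.037100 − 70.825 = 787.87 − 70.825 = 717.05 atm
Z = PV_m/(RT) = (717.05)(0.0538)/((0.08206)(356.2)) = 38.577/29.230 = 1.320

Z ≈ 1.320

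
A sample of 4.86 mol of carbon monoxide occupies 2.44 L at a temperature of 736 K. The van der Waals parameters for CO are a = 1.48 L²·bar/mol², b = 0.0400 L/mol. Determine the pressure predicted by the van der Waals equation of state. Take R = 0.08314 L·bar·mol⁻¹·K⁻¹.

P ≈ 126.6 bar

P = nRT/(V − nb) − a n²/V²
nRT/(V − nb) = (4.86)(0.08314)(736)/(2.44 − 4.86×0.0400) = 297.39/2.2456 = 132.43 bar
a n²/V² = (1.48)(4.86)²/(2.44)² = 5.8716 bar
P = 132.43 − 5.8716 = 126.6 bar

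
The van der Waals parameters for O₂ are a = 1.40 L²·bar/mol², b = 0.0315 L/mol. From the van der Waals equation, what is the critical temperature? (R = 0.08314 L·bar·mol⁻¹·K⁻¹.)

For a van der Waals gas, T_c = 8a/(27Rb).
T_c = 8×1.40/(27×0.08314×0.0315) = 11.200/0.070711 = 158.4 K

T_c ≈ 158.4 K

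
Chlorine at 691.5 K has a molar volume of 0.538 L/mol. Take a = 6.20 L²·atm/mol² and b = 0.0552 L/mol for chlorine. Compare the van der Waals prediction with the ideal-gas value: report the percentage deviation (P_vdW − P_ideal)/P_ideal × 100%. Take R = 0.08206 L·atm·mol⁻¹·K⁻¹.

Ideal: P_ideal = RT/V_m = (0.08206)(691.5)/0.538 = 105.473 atm
vdW: P = RT/(V_m − b) − a/V_m² = 56.7445/0.482800 − 6.20/0.289444 = 117.532 − 21.4204 = 96.112 atm
% deviation = (96.112 − 105.473)/105.473 × 100% = -8.88%

-8.88 %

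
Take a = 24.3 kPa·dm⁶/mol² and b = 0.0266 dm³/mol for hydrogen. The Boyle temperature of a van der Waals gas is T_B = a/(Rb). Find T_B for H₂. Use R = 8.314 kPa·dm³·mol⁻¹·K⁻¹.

For a van der Waals gas the second virial coefficient B₂ = b − a/(RT) vanishes at T_B = a/(Rb).
T_B = 24.3/(8.314×0.0266) = 24.3/0.22115 = 109.9 K

T_B ≈ 109.9 K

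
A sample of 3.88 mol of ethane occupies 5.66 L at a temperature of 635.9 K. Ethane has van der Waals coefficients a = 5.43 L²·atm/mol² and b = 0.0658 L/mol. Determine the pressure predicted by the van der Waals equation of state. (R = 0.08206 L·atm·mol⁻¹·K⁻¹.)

P = nRT/(V − nb) − a n²/V²
nRT/(V − nb) = (3.88)(0.08206)(635.9)/(5.66 − 3.88×0.0658) = 202.47/5.4047 = 37.462 atm
a n²/V² = (5.43)(3.88)²/(5.66)² = 2.5517 atm
P = 37.462 − 2.5517 = 34.91 atm

P ≈ 34.91 atm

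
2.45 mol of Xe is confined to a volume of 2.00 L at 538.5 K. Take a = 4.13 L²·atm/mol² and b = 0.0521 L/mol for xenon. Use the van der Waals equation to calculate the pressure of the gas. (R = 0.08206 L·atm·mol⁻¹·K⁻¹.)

P = nRT/(V − nb) − a n²/V²
nRT/(V − nb) = (2.45)(0.08206)(538.5)/(2.00 − 2.45×0.0521) = 108.26/1.8724 = 57.819 atm
a n²/V² = (4.13)(2.45)²/(2.00)² = 6.1976 atm
P = 57.819 − 6.1976 = 51.62 atm

P ≈ 51.62 atm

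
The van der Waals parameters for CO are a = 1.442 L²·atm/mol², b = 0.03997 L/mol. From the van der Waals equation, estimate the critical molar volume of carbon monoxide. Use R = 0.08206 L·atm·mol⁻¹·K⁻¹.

V_m,c ≈ 0.1199 L/mol

For a van der Waals gas, V_m,c = 3b.
V_m,c = 3×0.03997 = 0.1199 L/mol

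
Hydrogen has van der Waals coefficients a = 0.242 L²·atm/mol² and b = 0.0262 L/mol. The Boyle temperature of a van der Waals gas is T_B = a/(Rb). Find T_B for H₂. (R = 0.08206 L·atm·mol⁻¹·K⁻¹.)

T_B ≈ 112.6 K

For a van der Waals gas the second virial coefficient B₂ = b − a/(RT) vanishes at T_B = a/(Rb).
T_B = 0.242/(0.08206×0.0262) = 0.242/0.0021500 = 112.6 K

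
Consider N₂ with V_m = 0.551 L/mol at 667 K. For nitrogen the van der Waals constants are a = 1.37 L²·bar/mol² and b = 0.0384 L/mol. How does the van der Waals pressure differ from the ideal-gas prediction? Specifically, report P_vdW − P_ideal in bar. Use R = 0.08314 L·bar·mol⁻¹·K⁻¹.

Ideal: P_ideal = RT/V_m = (0.08314)(667)/0.551 = 100.643 bar
vdW: P = RT/(V_m − b) − a/V_m² = 55.4544/0.512600 − 1.37/0.303601 = 108.183 − 4.51250 = 103.671 bar
ΔP = 103.671 − 100.643 = 3.03 bar

ΔP ≈ 3.03 bar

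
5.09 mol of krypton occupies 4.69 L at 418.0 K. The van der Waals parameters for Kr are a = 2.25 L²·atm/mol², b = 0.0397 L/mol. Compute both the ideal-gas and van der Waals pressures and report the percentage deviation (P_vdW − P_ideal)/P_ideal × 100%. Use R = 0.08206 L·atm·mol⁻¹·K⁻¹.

Ideal: P_ideal = nRT/V = (5.09)(0.08206)(418.0)/4.69 = 37.2265 atm
vdW: P = nRT/(V − nb) − a n²/V² = 174.592/4.48793 − 58.2932/21.9961 = 38.9026 − 2.65016 = 36.2524 atm
% deviation = (36.2524 − 37.2265)/37.2265 × 100% = -2.62%

-2.62 %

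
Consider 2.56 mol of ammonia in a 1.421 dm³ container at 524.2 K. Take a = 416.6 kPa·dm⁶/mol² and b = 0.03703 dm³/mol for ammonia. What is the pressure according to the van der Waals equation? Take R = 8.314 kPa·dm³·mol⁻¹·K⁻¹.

P = nRT/(V − nb) − a n²/V²
nRT/(V − nb) = (2.56)(8.314)(524.2)/(1.421 − 2.56×0.03703) = 11157/1.3262 = 8412.8 kPa
a n²/V² = (416.6)(2.56)²/(1.421)² = 1352.1 kPa
P = 8412.8 − 1352.1 = 7061 kPa

P ≈ 7061 kPa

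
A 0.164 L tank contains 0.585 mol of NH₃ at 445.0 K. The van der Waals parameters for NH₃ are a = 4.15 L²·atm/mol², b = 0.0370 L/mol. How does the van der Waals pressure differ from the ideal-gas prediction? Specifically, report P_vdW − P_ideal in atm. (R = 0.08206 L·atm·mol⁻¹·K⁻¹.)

ΔP ≈ -33.00 atm

Ideal: P_ideal = nRT/V = (0.585)(0.08206)(445.0)/0.164 = 130.258 atm
vdW: P = nRT/(V − nb) − a n²/V² = 21.3623/0.142355 − 1.42023/0.0268960 = 150.064 − 52.8045 = 97.260 atm
ΔP = 97.260 − 130.258 = -33.00 atm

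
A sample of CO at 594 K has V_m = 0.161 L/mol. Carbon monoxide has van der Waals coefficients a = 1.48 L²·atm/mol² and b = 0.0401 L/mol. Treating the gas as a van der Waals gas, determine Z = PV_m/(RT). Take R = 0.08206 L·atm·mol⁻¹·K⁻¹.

P = RT/(V_m − b) − a/V_m² = (0.08206)(594)/(0.161 − 0.0401) − 1.48/(0.161)²
  = 48.744/0.12090 − 57.097 = 403.18 − 57.097 = 346.08 atm
Z = PV_m/(RT) = (346.08)(0.161)/((0.08206)(594)) = 55.719/48.744 = 1.143

Z ≈ 1.143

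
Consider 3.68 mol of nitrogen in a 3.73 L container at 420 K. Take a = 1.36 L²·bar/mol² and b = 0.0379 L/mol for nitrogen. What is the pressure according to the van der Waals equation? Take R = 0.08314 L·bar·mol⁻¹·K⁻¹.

P ≈ 34.47 bar

P = nRT/(V − nb) − a n²/V²
nRT/(V − nb) = (3.68)(0.08314)(420)/(3.73 − 3.68×0.0379) = 128.50/3.5905 = 35.789 bar
a n²/V² = (1.36)(3.68)²/(3.73)² = 1.3238 bar
P = 35.789 − 1.3238 = 34.47 bar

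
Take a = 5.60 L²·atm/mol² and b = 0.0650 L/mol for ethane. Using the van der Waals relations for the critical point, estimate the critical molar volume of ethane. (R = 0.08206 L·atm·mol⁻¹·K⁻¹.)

V_m,c ≈ 0.1950 L/mol

For a van der Waals gas, V_m,c = 3b.
V_m,c = 3×0.0650 = 0.1950 L/mol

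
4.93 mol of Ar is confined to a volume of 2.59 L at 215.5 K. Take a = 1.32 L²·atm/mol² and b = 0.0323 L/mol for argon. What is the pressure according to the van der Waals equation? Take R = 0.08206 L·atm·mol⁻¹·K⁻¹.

P = nRT/(V − nb) − a n²/V²
nRT/(V − nb) = (4.93)(0.08206)(215.5)/(2.59 − 4.93×0.0323) = 87.182/2.4308 = 35.866 atm
a n²/V² = (1.32)(4.93)²/(2.59)² = 4.7826 atm
P = 35.866 − 4.7826 = 31.08 atm

P ≈ 31.08 atm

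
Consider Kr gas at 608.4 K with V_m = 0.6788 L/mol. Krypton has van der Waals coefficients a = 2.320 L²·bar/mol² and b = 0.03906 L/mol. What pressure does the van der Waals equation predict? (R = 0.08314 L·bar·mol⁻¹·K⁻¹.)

P = RT/(V_m − b) − a/V_m²
RT/(V_m − b) = (0.08314)(608.4)/(0.6788 − 0.03906) = 50.582/0.63974 = 79.066 bar
a/V_m² = 2.320/(0.6788)² = 5.0351 bar
P = 79.066 − 5.0351 = 74.03 bar

P ≈ 74.03 bar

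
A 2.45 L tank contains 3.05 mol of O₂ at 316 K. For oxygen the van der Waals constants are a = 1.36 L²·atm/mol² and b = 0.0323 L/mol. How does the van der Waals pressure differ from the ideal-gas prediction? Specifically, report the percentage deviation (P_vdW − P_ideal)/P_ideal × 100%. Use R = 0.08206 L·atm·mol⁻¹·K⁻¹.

-2.34 %

Ideal: P_ideal = nRT/V = (3.05)(0.08206)(316)/2.45 = 32.2814 atm
vdW: P = nRT/(V − nb) − a n²/V² = 79.0894/2.35149 − 12.6514/6.00250 = 33.6337 − 2.10769 = 31.5260 atm
% deviation = (31.5260 − 32.2814)/32.2814 × 100% = -2.34%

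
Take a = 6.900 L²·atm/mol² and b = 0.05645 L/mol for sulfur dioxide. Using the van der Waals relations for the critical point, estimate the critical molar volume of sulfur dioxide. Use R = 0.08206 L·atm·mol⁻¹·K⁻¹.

V_m,c ≈ 0.1694 L/mol

For a van der Waals gas, V_m,c = 3b.
V_m,c = 3×0.05645 = 0.1694 L/mol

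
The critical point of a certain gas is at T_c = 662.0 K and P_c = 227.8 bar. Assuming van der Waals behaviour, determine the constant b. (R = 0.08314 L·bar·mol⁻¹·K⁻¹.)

From T_c = 8a/(27Rb) and P_c = a/(27b²): b = R T_c/(8 P_c).
b = (0.08314)(662.0)/(8×227.8) = 55.039/1822.4 = 0.03020 L/mol

b ≈ 0.03020 L/mol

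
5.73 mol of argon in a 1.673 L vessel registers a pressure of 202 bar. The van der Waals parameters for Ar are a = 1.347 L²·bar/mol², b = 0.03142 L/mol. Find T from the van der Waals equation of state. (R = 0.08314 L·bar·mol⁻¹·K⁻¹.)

T = (P + a n²/V²)(V − nb)/(nR)
P + a n²/V² = 202 + (1.347)(5.73)²/(1.673)² = 217.80 bar
V − nb = 1.673 − (5.73)(0.03142) = 1.4930 L
T = (217.80)(1.4930)/((5.73)(0.08314)) = 682.6 K

T ≈ 682.6 K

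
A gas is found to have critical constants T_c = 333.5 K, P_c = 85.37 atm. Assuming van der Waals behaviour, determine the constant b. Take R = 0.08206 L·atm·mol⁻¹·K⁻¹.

From T_c = 8a/(27Rb) and P_c = a/(27b²): b = R T_c/(8 P_c).
b = (0.08206)(333.5)/(8×85.37) = 27.367/682.96 = 0.04007 L/mol

b ≈ 0.04007 L/mol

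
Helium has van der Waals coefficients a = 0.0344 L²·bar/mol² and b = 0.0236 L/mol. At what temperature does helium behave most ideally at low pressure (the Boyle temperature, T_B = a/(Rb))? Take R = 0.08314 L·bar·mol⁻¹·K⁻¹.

For a van der Waals gas the second virial coefficient B₂ = b − a/(RT) vanishes at T_B = a/(Rb).
T_B = 0.0344/(0.08314×0.0236) = 0.0344/0.0019621 = 17.53 K

T_B ≈ 17.53 K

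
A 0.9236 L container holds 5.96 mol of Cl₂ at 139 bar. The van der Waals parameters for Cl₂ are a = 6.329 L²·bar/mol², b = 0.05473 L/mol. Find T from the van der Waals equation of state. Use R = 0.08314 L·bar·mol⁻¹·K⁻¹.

T = (P + a n²/V²)(V − nb)/(nR)
P + a n²/V² = 139 + (6.329)(5.96)²/(0.9236)² = 402.55 bar
V − nb = 0.9236 − (5.96)(0.05473) = 0.59741 L
T = (402.55)(0.59741)/((5.96)(0.08314)) = 485.3 K

T ≈ 485.3 K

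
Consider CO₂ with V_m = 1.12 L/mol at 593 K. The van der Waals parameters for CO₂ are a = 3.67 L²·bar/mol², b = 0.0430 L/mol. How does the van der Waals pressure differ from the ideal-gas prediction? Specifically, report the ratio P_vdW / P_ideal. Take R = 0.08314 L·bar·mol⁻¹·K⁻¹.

P_vdW / P_ideal ≈ 0.9735

Ideal: P_ideal = RT/V_m = (0.08314)(593)/1.12 = 44.0197 bar
vdW: P = RT/(V_m − b) − a/V_m² = 49.3020/1.07700 − 3.67/1.25440 = 45.7772 − 2.92570 = 42.8515 bar
Ratio = 42.8515/44.0197 = 0.9735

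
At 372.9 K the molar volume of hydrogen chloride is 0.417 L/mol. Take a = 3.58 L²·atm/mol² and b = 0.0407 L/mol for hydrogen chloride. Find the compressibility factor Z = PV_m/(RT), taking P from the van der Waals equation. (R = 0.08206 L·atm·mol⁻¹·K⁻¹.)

P = RT/(V_m − b) − a/V_m² = (0.08206)(372.9)/(0.417 − 0.0407) − 3.58/(0.417)²
  = 30.600/0.37630 − 20.588 = 81.318 − 20.588 = 60.730 atm
Z = PV_m/(RT) = (60.730)(0.417)/((0.08206)(372.9)) = 25.324/30.600 = 0.8276

Z ≈ 0.8276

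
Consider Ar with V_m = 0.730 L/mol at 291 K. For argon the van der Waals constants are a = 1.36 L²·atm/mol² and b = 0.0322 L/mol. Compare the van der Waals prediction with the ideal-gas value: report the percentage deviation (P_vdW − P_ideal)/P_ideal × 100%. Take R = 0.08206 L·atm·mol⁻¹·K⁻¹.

Ideal: P_ideal = RT/V_m = (0.08206)(291)/0.730 = 32.7116 atm
vdW: P = RT/(V_m − b) − a/V_m² = 23.8795/0.697800 − 1.36/0.532900 = 34.2211 − 2.55207 = 31.6690 atm
% deviation = (31.6690 − 32.7116)/32.7116 × 100% = -3.19%

-3.19 %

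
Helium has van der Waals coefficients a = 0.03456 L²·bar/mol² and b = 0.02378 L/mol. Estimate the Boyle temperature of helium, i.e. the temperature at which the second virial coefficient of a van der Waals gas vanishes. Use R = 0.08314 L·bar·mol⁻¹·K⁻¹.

T_B ≈ 17.48 K

For a van der Waals gas the second virial coefficient B₂ = b − a/(RT) vanishes at T_B = a/(Rb).
T_B = 0.03456/(0.08314×0.02378) = 0.03456/0.0019771 = 17.48 K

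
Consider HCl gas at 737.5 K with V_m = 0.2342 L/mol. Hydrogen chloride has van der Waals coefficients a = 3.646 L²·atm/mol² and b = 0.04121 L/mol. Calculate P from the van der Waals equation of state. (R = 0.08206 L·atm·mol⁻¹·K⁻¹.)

P = RT/(V_m − b) − a/V_m²
RT/(V_m − b) = (0.08206)(737.5)/(0.2342 − 0.04121) = 60.519/0.19299 = 313.59 atm
a/V_m² = 3.646/(0.2342)² = 66.473 atm
P = 313.59 − 66.473 = 247.1 atm

P ≈ 247.1 atm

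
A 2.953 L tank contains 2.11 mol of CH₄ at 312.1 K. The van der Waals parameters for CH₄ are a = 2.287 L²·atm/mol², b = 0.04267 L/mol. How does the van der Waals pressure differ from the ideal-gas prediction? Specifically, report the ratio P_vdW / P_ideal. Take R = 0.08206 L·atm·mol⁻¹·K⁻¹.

P_vdW / P_ideal ≈ 0.9676

Ideal: P_ideal = nRT/V = (2.11)(0.08206)(312.1)/2.953 = 18.2997 atm
vdW: P = nRT/(V − nb) − a n²/V² = 54.0391/2.86297 − 10.1820/8.72021 = 18.8752 − 1.16763 = 17.7076 atm
Ratio = 17.7076/18.2997 = 0.9676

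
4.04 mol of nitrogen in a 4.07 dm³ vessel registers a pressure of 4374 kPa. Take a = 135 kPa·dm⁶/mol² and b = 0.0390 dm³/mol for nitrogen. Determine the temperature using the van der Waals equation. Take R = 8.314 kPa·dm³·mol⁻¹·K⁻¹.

T ≈ 525.0 K

T = (P + a n²/V²)(V − nb)/(nR)
P + a n²/V² = 4374 + (135)(4.04)²/(4.07)² = 4507.0 kPa
V − nb = 4.07 − (4.04)(0.0390) = 3.9124 dm³
T = (4507.0)(3.9124)/((4.04)(8.314)) = 525.0 K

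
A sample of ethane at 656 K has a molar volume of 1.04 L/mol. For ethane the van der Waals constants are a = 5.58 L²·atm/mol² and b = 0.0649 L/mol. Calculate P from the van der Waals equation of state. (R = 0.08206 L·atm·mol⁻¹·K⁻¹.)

P = RT/(V_m − b) − a/V_m²
RT/(V_m − b) = (0.08206)(656)/(1.04 − 0.0649) = 53.831/0.97510 = 55.206 atm
a/V_m² = 5.58/(1.04)² = 5.1590 atm
P = 55.206 − 5.1590 = 50.05 atm

P ≈ 50.05 atm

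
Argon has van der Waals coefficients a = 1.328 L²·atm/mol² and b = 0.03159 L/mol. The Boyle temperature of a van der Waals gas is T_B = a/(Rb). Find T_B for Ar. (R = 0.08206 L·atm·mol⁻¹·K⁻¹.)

T_B ≈ 512.3 K

For a van der Waals gas the second virial coefficient B₂ = b − a/(RT) vanishes at T_B = a/(Rb).
T_B = 1.328/(0.08206×0.03159) = 1.328/0.0025923 = 512.3 K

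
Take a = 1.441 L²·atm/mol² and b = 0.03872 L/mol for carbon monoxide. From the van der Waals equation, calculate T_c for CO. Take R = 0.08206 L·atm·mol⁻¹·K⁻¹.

For a van der Waals gas, T_c = 8a/(27Rb).
T_c = 8×1.441/(27×0.08206×0.03872) = 11.528/0.085789 = 134.4 K

T_c ≈ 134.4 K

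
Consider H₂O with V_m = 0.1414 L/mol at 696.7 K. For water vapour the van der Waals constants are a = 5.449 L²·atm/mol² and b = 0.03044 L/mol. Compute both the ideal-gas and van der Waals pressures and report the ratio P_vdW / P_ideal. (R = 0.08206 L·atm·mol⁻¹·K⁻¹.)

P_vdW / P_ideal ≈ 0.6003

Ideal: P_ideal = RT/V_m = (0.08206)(696.7)/0.1414 = 404.323 atm
vdW: P = RT/(V_m − b) − a/V_m² = 57.1712/0.110960 − 5.449/0.0199940 = 515.242 − 272.532 = 242.710 atm
Ratio = 242.710/404.323 = 0.6003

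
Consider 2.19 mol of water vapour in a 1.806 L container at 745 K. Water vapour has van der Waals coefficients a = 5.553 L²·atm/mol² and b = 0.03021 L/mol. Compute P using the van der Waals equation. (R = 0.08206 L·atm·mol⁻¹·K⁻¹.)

P ≈ 68.79 atm

P = nRT/(V − nb) − a n²/V²
nRT/(V − nb) = (2.19)(0.08206)(745)/(1.806 − 2.19×0.03021) = 133.88/1.7398 = 76.951 atm
a n²/V² = (5.553)(2.19)²/(1.806)² = 8.1655 atm
P = 76.951 − 8.1655 = 68.79 atm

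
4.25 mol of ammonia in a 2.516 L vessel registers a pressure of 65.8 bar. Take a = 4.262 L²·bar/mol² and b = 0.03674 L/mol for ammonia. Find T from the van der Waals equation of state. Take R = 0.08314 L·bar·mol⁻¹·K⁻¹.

T ≈ 520.7 K

T = (P + a n²/V²)(V − nb)/(nR)
P + a n²/V² = 65.8 + (4.262)(4.25)²/(2.516)² = 77.961 bar
V − nb = 2.516 − (4.25)(0.03674) = 2.3599 L
T = (77.961)(2.3599)/((4.25)(0.08314)) = 520.7 K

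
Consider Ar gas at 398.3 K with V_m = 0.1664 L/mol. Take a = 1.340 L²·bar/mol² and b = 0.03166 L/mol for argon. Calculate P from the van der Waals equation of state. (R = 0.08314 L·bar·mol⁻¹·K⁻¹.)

P ≈ 197.4 bar

P = RT/(V_m − b) − a/V_m²
RT/(V_m − b) = (0.08314)(398.3)/(0.1664 − 0.03166) = 33.115/0.13474 = 245.77 bar
a/V_m² = 1.340/(0.1664)² = 48.395 bar
P = 245.77 − 48.395 = 197.4 bar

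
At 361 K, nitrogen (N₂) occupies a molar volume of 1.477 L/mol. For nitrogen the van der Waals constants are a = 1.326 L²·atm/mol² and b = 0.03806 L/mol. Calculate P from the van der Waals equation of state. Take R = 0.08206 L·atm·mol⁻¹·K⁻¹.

P ≈ 19.98 atm

P = RT/(V_m − b) − a/V_m²
RT/(V_m − b) = (0.08206)(361)/(1.477 − 0.03806) = 29.624/1.4389 = 20.588 atm
a/V_m² = 1.326/(1.477)² = 0.60783 atm
P = 20.588 − 0.60783 = 19.98 atm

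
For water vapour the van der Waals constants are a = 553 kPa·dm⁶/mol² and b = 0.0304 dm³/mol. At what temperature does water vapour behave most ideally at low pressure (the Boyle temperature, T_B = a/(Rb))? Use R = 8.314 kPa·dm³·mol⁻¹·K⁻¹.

T_B ≈ 2188 K

For a van der Waals gas the second virial coefficient B₂ = b − a/(RT) vanishes at T_B = a/(Rb).
T_B = 553/(8.314×0.0304) = 553/0.25275 = 2188 K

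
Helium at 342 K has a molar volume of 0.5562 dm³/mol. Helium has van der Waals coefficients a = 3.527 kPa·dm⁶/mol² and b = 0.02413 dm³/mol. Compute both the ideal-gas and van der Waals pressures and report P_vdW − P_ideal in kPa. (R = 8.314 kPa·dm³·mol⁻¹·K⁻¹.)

ΔP ≈ 220.4 kPa

Ideal: P_ideal = RT/V_m = (8.314)(342)/0.5562 = 5112.17 kPa
vdW: P = RT/(V_m − b) − a/V_m² = 2843.39/0.532070 − 3.527/0.309358 = 5344.01 − 11.4010 = 5332.61 kPa
ΔP = 5332.61 − 5112.17 = 220.4 kPa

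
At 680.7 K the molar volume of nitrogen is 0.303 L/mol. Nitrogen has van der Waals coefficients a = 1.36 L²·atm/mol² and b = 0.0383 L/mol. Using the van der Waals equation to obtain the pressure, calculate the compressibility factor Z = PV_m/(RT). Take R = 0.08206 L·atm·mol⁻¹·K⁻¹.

P = RT/(V_m − b) − a/V_m² = (0.08206)(680.7)/(0.303 − 0.0383) − 1.36/(0.303)²
  = 55.858/0.26470 − 14.813 = 211.02 − 14.813 = 196.21 atm
Z = PV_m/(RT) = (196.21)(0.303)/((0.08206)(680.7)) = 59.452/55.858 = 1.064

Z ≈ 1.064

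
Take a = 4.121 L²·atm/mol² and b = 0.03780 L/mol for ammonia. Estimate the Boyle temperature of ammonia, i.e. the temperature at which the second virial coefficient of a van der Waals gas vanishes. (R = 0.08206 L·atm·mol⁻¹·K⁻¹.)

T_B ≈ 1329 K

For a van der Waals gas the second virial coefficient B₂ = b − a/(RT) vanishes at T_B = a/(Rb).
T_B = 4.121/(0.08206×0.03780) = 4.121/0.0031019 = 1329 K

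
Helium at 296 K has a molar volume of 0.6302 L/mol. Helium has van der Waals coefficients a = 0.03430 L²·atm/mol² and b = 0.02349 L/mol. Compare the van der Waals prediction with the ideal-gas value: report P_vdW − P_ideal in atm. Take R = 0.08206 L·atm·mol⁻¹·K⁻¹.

ΔP ≈ 1.406 atm

Ideal: P_ideal = RT/V_m = (0.08206)(296)/0.6302 = 38.5429 atm
vdW: P = RT/(V_m − b) − a/V_m² = 24.2898/0.606710 − 0.03430/0.397152 = 40.0353 − 0.0863649 = 39.9489 atm
ΔP = 39.9489 − 38.5429 = 1.406 atm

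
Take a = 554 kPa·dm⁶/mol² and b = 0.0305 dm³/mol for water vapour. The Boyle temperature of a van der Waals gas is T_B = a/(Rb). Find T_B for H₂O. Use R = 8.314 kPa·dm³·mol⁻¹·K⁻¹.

T_B ≈ 2185 K

For a van der Waals gas the second virial coefficient B₂ = b − a/(RT) vanishes at T_B = a/(Rb).
T_B = 554/(8.314×0.0305) = 554/0.25358 = 2185 K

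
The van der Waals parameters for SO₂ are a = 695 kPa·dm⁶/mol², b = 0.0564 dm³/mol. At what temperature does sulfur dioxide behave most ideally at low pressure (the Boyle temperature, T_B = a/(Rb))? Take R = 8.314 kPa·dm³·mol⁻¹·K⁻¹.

For a van der Waals gas the second virial coefficient B₂ = b − a/(RT) vanishes at T_B = a/(Rb).
T_B = 695/(8.314×0.0564) = 695/0.46891 = 1482 K

T_B ≈ 1482 K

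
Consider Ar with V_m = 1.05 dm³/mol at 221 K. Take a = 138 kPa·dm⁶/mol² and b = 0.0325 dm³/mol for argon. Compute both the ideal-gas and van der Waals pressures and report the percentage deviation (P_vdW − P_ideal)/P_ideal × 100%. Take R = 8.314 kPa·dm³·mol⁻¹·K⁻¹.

Ideal: P_ideal = RT/V_m = (8.314)(221)/1.05 = 1749.90 kPa
vdW: P = RT/(V_m − b) − a/V_m² = 1837.39/1.01750 − 138/1.10250 = 1805.79 − 125.170 = 1680.62 kPa
% deviation = (1680.62 − 1749.90)/1749.90 × 100% = -3.96%

-3.96 %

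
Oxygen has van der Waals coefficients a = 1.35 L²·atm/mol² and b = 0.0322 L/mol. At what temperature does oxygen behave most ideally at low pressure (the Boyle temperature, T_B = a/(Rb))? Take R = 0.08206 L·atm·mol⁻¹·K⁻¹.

T_B ≈ 510.9 K

For a van der Waals gas the second virial coefficient B₂ = b − a/(RT) vanishes at T_B = a/(Rb).
T_B = 1.35/(0.08206×0.0322) = 1.35/0.0026423 = 510.9 K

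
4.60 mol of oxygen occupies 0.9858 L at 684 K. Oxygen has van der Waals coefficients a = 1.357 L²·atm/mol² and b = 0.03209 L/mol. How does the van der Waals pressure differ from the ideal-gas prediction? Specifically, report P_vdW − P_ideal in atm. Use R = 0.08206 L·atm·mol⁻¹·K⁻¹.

ΔP ≈ 16.58 atm

Ideal: P_ideal = nRT/V = (4.60)(0.08206)(684)/0.9858 = 261.913 atm
vdW: P = nRT/(V − nb) − a n²/V² = 258.194/0.838186 − 28.7141/0.971802 = 308.039 − 29.5473 = 278.492 atm
ΔP = 278.492 − 261.913 = 16.58 atm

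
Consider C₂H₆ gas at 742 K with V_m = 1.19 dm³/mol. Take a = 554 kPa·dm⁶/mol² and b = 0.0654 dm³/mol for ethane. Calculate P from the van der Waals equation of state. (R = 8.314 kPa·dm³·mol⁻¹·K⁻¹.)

P = RT/(V_m − b) − a/V_m²
RT/(V_m − b) = (8.314)(742)/(1.19 − 0.0654) = 6169.0/1.1246 = 5485.5 kPa
a/V_m² = 554/(1.19)² = 391.22 kPa
P = 5485.5 − 391.22 = 5094 kPa

P ≈ 5094 kPa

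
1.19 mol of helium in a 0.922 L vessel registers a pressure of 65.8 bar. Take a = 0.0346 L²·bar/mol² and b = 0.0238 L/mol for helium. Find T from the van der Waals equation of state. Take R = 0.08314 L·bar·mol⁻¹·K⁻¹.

T ≈ 594.9 K

T = (P + a n²/V²)(V − nb)/(nR)
P + a n²/V² = 65.8 + (0.0346)(1.19)²/(0.922)² = 65.858 bar
V − nb = 0.922 − (1.19)(0.0238) = 0.89368 L
T = (65.858)(0.89368)/((1.19)(0.08314)) = 594.9 K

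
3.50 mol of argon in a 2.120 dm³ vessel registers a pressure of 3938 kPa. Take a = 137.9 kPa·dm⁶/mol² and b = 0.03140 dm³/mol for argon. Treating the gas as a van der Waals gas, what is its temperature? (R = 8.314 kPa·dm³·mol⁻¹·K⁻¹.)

T = (P + a n²/V²)(V − nb)/(nR)
P + a n²/V² = 3938 + (137.9)(3.50)²/(2.120)² = 4313.9 kPa
V − nb = 2.120 − (3.50)(0.03140) = 2.0101 dm³
T = (4313.9)(2.0101)/((3.50)(8.314)) = 298.0 K

T ≈ 298.0 K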